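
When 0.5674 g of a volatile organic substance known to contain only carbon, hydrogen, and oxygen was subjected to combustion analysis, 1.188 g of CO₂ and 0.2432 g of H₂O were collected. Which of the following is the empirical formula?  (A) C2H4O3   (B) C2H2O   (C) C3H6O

mol C = 1.188 g CO₂ ÷ 44.009 g/mol = 0.026994 mol
mol H = 2 × 0.2432 g H₂O ÷ 18.015 g/mol = 0.027000 mol
mass O = 0.5674 − (0.32423 + 0.027216) = 0.21595 g → mol O = 0.21595 ÷ 15.999 = 0.013498 mol
Divide by the smallest (0.013498 mol): C 2.000, H 2.000, O 1.000

(B) C2H2O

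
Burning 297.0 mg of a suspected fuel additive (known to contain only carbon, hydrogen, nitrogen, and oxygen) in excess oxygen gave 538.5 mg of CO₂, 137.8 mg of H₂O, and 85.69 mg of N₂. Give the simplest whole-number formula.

C4H5N2O

mol C = 0.5385 g CO₂ ÷ 44.009 g/mol = 0.012236 mol
mol H = 2 × 0.1378 g H₂O ÷ 18.015 g/mol = 0.015298 mol
mol N = 2 × 0.08569 g N₂ ÷ 28.014 g/mol = 0.0061177 mol
mass O = 0.2970 − (0.14697 + 0.015421 + 0.085690) = 0.048921 g → mol O = 0.048921 ÷ 15.999 = 0.0030578 mol
Divide by the smallest (0.0030578 mol): C 4.002, H 5.003, N 2.001, O 1.000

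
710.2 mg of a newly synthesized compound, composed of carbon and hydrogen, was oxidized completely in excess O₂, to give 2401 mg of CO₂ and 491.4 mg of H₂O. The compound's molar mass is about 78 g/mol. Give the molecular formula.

C6H6

mol C = 2.401 g CO₂ ÷ 44.009 g/mol = 0.054557 mol
mol H = 2 × 0.4914 g H₂O ÷ 18.015 g/mol = 0.054555 mol
Divide by the smallest (0.054555 mol): C 1.000, H 1.000
Empirical formula: CH
Empirical-formula mass = 13.02 g/mol; 78 ÷ 13.02 ≈ 6, so the molecular formula is C6H6.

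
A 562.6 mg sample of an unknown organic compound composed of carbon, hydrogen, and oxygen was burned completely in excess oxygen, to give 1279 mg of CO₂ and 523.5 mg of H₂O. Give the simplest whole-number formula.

mol C = 1.279 g CO₂ ÷ 44.009 g/mol = 0.029062 mol
mol H = 2 × 0.5235 g H₂O ÷ 18.015 g/mol = 0.058118 mol
mass O = 0.5626 − (0.34907 + 0.058583) = 0.15495 g → mol O = 0.15495 ÷ 15.999 = 0.0096850 mol
Divide by the smallest (0.0096850 mol): C 3.001, H 6.001, O 1.000

C3H6O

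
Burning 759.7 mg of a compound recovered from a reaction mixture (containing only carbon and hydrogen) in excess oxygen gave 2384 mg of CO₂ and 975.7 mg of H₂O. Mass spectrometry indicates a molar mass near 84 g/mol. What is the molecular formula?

C6H12

mol C = 2.384 g CO₂ ÷ 44.009 g/mol = 0.054171 mol
mol H = 2 × 0.9757 g H₂O ÷ 18.015 g/mol = 0.10832 mol
Divide by the smallest (0.054171 mol): C 1.000, H 2.000
Empirical formula: CH2
Empirical-formula mass = 14.03 g/mol; 84 ÷ 14.03 ≈ 6, so the molecular formula is C6H12.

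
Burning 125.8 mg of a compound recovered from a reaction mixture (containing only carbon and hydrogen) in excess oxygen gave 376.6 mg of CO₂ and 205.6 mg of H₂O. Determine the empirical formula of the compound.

mol C = 0.3766 g CO₂ ÷ 44.009 g/mol = 0.0085573 mol
mol H = 2 × 0.2056 g H₂O ÷ 18.015 g/mol = 0.022825 mol
Divide by the smallest (0.0085573 mol): C 1.000, H 2.667
Multiplying each by 3 gives whole numbers: C 3.00, H 8.00

C3H8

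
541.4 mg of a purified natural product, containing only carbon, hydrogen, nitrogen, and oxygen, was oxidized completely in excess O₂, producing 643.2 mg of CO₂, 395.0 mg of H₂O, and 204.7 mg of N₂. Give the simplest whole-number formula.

mol C = 0.6432 g CO₂ ÷ 44.009 g/mol = 0.014615 mol
mol H = 2 × 0.3950 g H₂O ÷ 18.015 g/mol = 0.043852 mol
mol N = 2 × 0.2047 g N₂ ÷ 28.014 g/mol = 0.014614 mol
mass O = 0.5414 − (0.17554 + 0.044203 + 0.20470) = 0.11695 g → mol O = 0.11695 ÷ 15.999 = 0.0073101 mol
Divide by the smallest (0.0073101 mol): C 1.999, H 5.999, N 1.999, O 1.000

C2H6N2O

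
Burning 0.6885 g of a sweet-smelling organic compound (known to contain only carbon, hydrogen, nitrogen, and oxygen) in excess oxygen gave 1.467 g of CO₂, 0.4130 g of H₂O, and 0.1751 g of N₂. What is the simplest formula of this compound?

mol C = 1.467 g CO₂ ÷ 44.009 g/mol = 0.033334 mol
mol H = 2 × 0.4130 g H₂O ÷ 18.015 g/mol = 0.045851 mol
mol N = 2 × 0.1751 g N₂ ÷ 28.014 g/mol = 0.012501 mol
mass O = 0.6885 − (0.40038 + 0.046217 + 0.17510) = 0.066807 g → mol O = 0.066807 ÷ 15.999 = 0.0041757 mol
Divide by the smallest (0.0041757 mol): C 7.983, H 10.980, N 2.994, O 1.000

C8H11N3O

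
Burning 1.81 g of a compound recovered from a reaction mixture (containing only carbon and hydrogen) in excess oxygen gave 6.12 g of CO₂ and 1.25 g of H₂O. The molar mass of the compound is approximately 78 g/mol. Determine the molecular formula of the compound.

mol C = 6.12 g CO₂ ÷ 44.009 g/mol = 0.1391 mol
mol H = 2 × 1.25 g H₂O ÷ 18.015 g/mol = 0.1388 mol
Divide by the smallest (0.1388 mol): C 1.002, H 1.000
Empirical formula: CH
Empirical-formula mass = 13.02 g/mol; 78 ÷ 13.02 ≈ 6, so the molecular formula is C6H6.

C6H6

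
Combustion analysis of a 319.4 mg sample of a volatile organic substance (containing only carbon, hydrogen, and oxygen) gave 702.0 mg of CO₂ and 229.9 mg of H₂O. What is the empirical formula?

C5H8O2

mol C = 0.7020 g CO₂ ÷ 44.009 g/mol = 0.015951 mol
mol H = 2 × 0.2299 g H₂O ÷ 18.015 g/mol = 0.025523 mol
mass O = 0.3194 − (0.19159 + 0.025727) = 0.10208 g → mol O = 0.10208 ÷ 15.999 = 0.0063805 mol
Divide by the smallest (0.0063805 mol): C 2.500, H 4.000, O 1.000
Multiplying each by 2 gives whole numbers: C 5.00, H 8.00, O 2.00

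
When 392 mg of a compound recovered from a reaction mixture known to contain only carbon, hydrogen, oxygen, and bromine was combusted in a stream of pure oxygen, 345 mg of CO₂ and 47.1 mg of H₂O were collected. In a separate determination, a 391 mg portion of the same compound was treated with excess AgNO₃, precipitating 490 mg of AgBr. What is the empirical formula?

mol C = 0.345 g CO₂ ÷ 44.009 g/mol = 0.007839 mol
mol H = 2 × 0.0471 g H₂O ÷ 18.015 g/mol = 0.005229 mol
From the AgBr data: mol Br per gram of compound = (0.490 ÷ 187.772) ÷ 0.391 = 0.006674 mol/g, so in the 0.392 g combustion sample mol Br = 0.002616 mol
mass O = 0.392 − (0.09416 + 0.005271 + 0.2090) = 0.08352 g → mol O = 0.08352 ÷ 15.999 = 0.005221 mol
Divide by the smallest (0.002616 mol): C 2.996, H 1.999, Br 1.000, O 1.995

C3H2BrO2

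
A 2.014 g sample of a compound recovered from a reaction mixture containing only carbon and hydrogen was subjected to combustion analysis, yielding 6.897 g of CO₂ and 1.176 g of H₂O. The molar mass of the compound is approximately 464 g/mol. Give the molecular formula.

mol C = 6.897 g CO₂ ÷ 44.009 g/mol = 0.15672 mol
mol H = 2 × 1.176 g H₂O ÷ 18.015 g/mol = 0.13056 mol
Divide by the smallest (0.13056 mol): C 1.200, H 1.000
Multiplying each by 5 gives whole numbers: C 6.00, H 5.00
Empirical formula: C6H5
Empirical-formula mass = 77.11 g/mol; 464 ÷ 77.11 ≈ 6, so the molecular formula is C36H30.

C36H30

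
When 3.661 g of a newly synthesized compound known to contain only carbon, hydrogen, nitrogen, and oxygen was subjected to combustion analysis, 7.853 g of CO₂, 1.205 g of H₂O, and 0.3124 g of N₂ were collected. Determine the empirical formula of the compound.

mol C = 7.853 g CO₂ ÷ 44.009 g/mol = 0.17844 mol
mol H = 2 × 1.205 g H₂O ÷ 18.015 g/mol = 0.13378 mol
mol N = 2 × 0.3124 g N₂ ÷ 28.014 g/mol = 0.022303 mol
mass O = 3.661 − (2.1433 + 0.13485 + 0.31240) = 1.0705 g → mol O = 1.0705 ÷ 15.999 = 0.066910 mol
Divide by the smallest (0.022303 mol): C 8.001, H 5.998, N 1.000, O 3.000

C8H6NO3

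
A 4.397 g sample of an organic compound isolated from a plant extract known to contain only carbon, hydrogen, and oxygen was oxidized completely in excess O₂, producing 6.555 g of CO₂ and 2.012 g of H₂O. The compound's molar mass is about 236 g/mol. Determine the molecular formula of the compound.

mol C = 6.555 g CO₂ ÷ 44.009 g/mol = 0.14895 mol
mol H = 2 × 2.012 g H₂O ÷ 18.015 g/mol = 0.22337 mol
mass O = 4.397 − (1.7890 + 0.22516) = 2.3828 g → mol O = 2.3828 ÷ 15.999 = 0.14894 mol
Divide by the smallest (0.14894 mol): C 1.000, H 1.500, O 1.000
Multiplying each by 2 gives whole numbers: C 2.00, H 3.00, O 2.00
Empirical formula: C2H3O2
Empirical-formula mass = 59.04 g/mol; 236 ÷ 59.04 ≈ 4, so the molecular formula is C8H12O8.

C8H12O8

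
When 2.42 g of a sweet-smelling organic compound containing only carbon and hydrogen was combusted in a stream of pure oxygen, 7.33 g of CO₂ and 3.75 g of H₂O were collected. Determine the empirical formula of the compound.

C2H5

mol C = 7.33 g CO₂ ÷ 44.009 g/mol = 0.1666 mol
mol H = 2 × 3.75 g H₂O ÷ 18.015 g/mol = 0.4163 mol
Divide by the smallest (0.1666 mol): C 1.000, H 2.500
Multiplying each by 2 gives whole numbers: C 2.00, H 5.00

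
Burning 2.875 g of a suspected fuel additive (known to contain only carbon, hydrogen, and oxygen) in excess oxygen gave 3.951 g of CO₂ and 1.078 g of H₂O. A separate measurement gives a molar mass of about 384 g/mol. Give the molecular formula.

C12H16O14

mol C = 3.951 g CO₂ ÷ 44.009 g/mol = 0.089777 mol
mol H = 2 × 1.078 g H₂O ÷ 18.015 g/mol = 0.11968 mol
mass O = 2.875 − (1.0783 + 0.12064) = 1.6761 g → mol O = 1.6761 ÷ 15.999 = 0.10476 mol
Divide by the smallest (0.089777 mol): C 1.000, H 1.333, O 1.167
Multiplying each by 6 gives whole numbers: C 6.00, H 8.00, O 7.00
Empirical formula: C6H8O7
Empirical-formula mass = 192.12 g/mol; 384 ÷ 192.12 ≈ 2, so the molecular formula is C12H16O14.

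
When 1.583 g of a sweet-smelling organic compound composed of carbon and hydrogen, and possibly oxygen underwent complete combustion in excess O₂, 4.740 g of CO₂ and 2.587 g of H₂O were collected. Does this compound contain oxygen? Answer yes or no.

no

mol C = 4.740 g CO₂ ÷ 44.009 g/mol = 0.10771 mol
mol H = 2 × 2.587 g H₂O ÷ 18.015 g/mol = 0.28721 mol
C and H together account for 1.5832 g — essentially the entire 1.583 g sample — so the compound contains no oxygen.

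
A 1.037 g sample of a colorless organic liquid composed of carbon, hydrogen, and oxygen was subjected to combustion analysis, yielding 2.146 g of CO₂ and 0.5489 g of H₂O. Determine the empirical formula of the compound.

C4H5O2

mol C = 2.146 g CO₂ ÷ 44.009 g/mol = 0.048763 mol
mol H = 2 × 0.5489 g H₂O ÷ 18.015 g/mol = 0.060938 mol
mass O = 1.037 − (0.58569 + 0.061426) = 0.38988 g → mol O = 0.38988 ÷ 15.999 = 0.024369 mol
Divide by the smallest (0.024369 mol): C 2.001, H 2.501, O 1.000
Multiplying each by 2 gives whole numbers: C 4.00, H 5.00, O 2.00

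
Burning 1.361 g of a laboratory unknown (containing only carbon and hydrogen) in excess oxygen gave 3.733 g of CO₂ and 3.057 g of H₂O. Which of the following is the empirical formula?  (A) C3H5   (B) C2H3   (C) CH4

mol C = 3.733 g CO₂ ÷ 44.009 g/mol = 0.084824 mol
mol H = 2 × 3.057 g H₂O ÷ 18.015 g/mol = 0.33938 mol
Divide by the smallest (0.084824 mol): C 1.000, H 4.001

(C) CH4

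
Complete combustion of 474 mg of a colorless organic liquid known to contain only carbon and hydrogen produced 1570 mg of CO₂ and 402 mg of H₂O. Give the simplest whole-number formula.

mol C = 1.57 g CO₂ ÷ 44.009 g/mol = 0.03567 mol
mol H = 2 × 0.402 g H₂O ÷ 18.015 g/mol = 0.04463 mol
Divide by the smallest (0.03567 mol): C 1.000, H 1.251
Multiplying each by 4 gives whole numbers: C 4.00, H 5.00

C4H5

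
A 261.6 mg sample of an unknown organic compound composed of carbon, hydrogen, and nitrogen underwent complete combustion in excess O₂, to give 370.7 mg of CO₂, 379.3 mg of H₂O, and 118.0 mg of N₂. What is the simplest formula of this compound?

mol C = 0.3707 g CO₂ ÷ 44.009 g/mol = 0.0084233 mol
mol H = 2 × 0.3793 g H₂O ÷ 18.015 g/mol = 0.042109 mol
mol N = 2 × 0.1180 g N₂ ÷ 28.014 g/mol = 0.0084244 mol
Divide by the smallest (0.0084233 mol): C 1.000, H 4.999, N 1.000

CH5N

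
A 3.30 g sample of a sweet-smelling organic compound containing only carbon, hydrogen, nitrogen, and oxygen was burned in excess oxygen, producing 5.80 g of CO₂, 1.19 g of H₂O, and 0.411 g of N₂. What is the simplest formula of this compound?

C9H9N2O5

mol C = 5.80 g CO₂ ÷ 44.009 g/mol = 0.1318 mol
mol H = 2 × 1.19 g H₂O ÷ 18.015 g/mol = 0.1321 mol
mol N = 2 × 0.411 g N₂ ÷ 28.014 g/mol = 0.02934 mol
mass O = 3.30 − (1.583 + 0.1332 + 0.4110) = 1.173 g → mol O = 1.173 ÷ 15.999 = 0.07331 mol
Divide by the smallest (0.02934 mol): C 4.491, H 4.502, N 1.000, O 2.498
Multiplying each by 2 gives whole numbers: C 8.98, H 9.00, N 2.00, O 5.00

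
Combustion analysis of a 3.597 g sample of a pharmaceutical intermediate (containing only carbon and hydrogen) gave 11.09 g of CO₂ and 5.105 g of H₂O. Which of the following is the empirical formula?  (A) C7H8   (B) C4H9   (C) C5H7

mol C = 11.09 g CO₂ ÷ 44.009 g/mol = 0.25199 mol
mol H = 2 × 5.105 g H₂O ÷ 18.015 g/mol = 0.56675 mol
Divide by the smallest (0.25199 mol): C 1.000, H 2.249
Multiplying each by 4 gives whole numbers: C 4.00, H 9.00

(B) C4H9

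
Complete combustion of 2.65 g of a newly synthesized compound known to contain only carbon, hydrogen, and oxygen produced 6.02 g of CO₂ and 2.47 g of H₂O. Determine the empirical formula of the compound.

C3H6O

mol C = 6.02 g CO₂ ÷ 44.009 g/mol = 0.1368 mol
mol H = 2 × 2.47 g H₂O ÷ 18.015 g/mol = 0.2742 mol
mass O = 2.65 − (1.643 + 0.2764) = 0.7306 g → mol O = 0.7306 ÷ 15.999 = 0.04567 mol
Divide by the smallest (0.04567 mol): C 2.995, H 6.005, O 1.000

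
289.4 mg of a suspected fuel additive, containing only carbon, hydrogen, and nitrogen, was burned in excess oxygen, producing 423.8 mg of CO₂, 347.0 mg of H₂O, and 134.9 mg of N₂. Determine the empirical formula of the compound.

CH4N

mol C = 0.4238 g CO₂ ÷ 44.009 g/mol = 0.0096298 mol
mol H = 2 × 0.3470 g H₂O ÷ 18.015 g/mol = 0.038523 mol
mol N = 2 × 0.1349 g N₂ ÷ 28.014 g/mol = 0.0096309 mol
Divide by the smallest (0.0096298 mol): C 1.000, H 4.000, N 1.000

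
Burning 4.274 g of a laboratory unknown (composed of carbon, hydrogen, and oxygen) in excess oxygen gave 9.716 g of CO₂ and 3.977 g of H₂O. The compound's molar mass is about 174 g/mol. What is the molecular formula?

C9H18O3

mol C = 9.716 g CO₂ ÷ 44.009 g/mol = 0.22077 mol
mol H = 2 × 3.977 g H₂O ÷ 18.015 g/mol = 0.44152 mol
mass O = 4.274 − (2.6517 + 0.44505) = 1.1772 g → mol O = 1.1772 ÷ 15.999 = 0.073582 mol
Divide by the smallest (0.073582 mol): C 3.000, H 6.000, O 1.000
Empirical formula: C3H6O
Empirical-formula mass = 58.08 g/mol; 174 ÷ 58.08 ≈ 3, so the molecular formula is C9H18O3.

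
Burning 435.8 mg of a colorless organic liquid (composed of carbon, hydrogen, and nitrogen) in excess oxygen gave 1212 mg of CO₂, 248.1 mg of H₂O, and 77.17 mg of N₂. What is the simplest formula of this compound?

C5H5N

mol C = 1.212 g CO₂ ÷ 44.009 g/mol = 0.027540 mol
mol H = 2 × 0.2481 g H₂O ÷ 18.015 g/mol = 0.027544 mol
mol N = 2 × 0.07717 g N₂ ÷ 28.014 g/mol = 0.0055094 mol
Divide by the smallest (0.0055094 mol): C 4.999, H 4.999, N 1.000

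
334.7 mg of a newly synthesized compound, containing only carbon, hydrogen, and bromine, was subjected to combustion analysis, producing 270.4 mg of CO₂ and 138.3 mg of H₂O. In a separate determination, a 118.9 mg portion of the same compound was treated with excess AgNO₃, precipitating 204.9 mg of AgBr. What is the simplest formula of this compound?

C2H5Br

mol C = 0.2704 g CO₂ ÷ 44.009 g/mol = 0.0061442 mol
mol H = 2 × 0.1383 g H₂O ÷ 18.015 g/mol = 0.015354 mol
From the AgBr data: mol Br per gram of compound = (0.2049 ÷ 187.772) ÷ 0.1189 = 0.0091776 mol/g, so in the 0.3347 g combustion sample mol Br = 0.0030717 mol
Divide by the smallest (0.0030717 mol): C 2.000, H 4.998, Br 1.000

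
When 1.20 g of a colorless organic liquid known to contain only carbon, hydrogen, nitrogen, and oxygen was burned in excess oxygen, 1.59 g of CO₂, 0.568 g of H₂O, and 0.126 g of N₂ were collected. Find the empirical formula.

C4H7NO4

mol C = 1.59 g CO₂ ÷ 44.009 g/mol = 0.03613 mol
mol H = 2 × 0.568 g H₂O ÷ 18.015 g/mol = 0.06306 mol
mol N = 2 × 0.126 g N₂ ÷ 28.014 g/mol = 0.008996 mol
mass O = 1.20 − (0.4339 + 0.06356 + 0.1260) = 0.5765 g → mol O = 0.5765 ÷ 15.999 = 0.03603 mol
Divide by the smallest (0.008996 mol): C 4.016, H 7.010, N 1.000, O 4.006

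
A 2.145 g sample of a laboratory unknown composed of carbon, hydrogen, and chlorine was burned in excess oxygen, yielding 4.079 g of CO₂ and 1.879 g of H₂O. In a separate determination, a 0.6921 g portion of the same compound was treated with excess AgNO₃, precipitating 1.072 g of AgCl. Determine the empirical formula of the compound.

C4H9Cl

mol C = 4.079 g CO₂ ÷ 44.009 g/mol = 0.092686 mol
mol H = 2 × 1.879 g H₂O ÷ 18.015 g/mol = 0.20860 mol
From the AgCl data: mol Cl per gram of compound = (1.072 ÷ 143.318) ÷ 0.6921 = 0.010807 mol/g, so in the 2.145 g combustion sample mol Cl = 0.023182 mol
Divide by the smallest (0.023182 mol): C 3.998, H 8.998, Cl 1.000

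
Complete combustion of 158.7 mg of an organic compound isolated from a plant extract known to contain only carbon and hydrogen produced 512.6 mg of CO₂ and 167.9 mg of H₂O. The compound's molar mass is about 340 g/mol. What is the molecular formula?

C25H40

mol C = 0.5126 g CO₂ ÷ 44.009 g/mol = 0.011648 mol
mol H = 2 × 0.1679 g H₂O ÷ 18.015 g/mol = 0.018640 mol
Divide by the smallest (0.011648 mol): C 1.000, H 1.600
Multiplying each by 5 gives whole numbers: C 5.00, H 8.00
Empirical formula: C5H8
Empirical-formula mass = 68.12 g/mol; 340 ÷ 68.12 ≈ 5, so the molecular formula is C25H40.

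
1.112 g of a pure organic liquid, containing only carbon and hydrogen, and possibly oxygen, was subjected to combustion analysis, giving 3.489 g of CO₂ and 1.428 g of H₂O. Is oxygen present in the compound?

no

mol C = 3.489 g CO₂ ÷ 44.009 g/mol = 0.079279 mol
mol H = 2 × 1.428 g H₂O ÷ 18.015 g/mol = 0.15853 mol
C and H together account for 1.1120 g — essentially the entire 1.112 g sample — so the compound contains no oxygen.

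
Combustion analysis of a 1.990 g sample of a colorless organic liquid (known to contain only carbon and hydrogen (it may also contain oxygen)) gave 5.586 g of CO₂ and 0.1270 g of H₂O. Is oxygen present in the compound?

mol C = 5.586 g CO₂ ÷ 44.009 g/mol = 0.12693 mol
mol H = 2 × 0.1270 g H₂O ÷ 18.015 g/mol = 0.014099 mol
C and H account for only 1.5388 g of the 1.990 g sample; the remaining 0.45125 g must be oxygen.

yes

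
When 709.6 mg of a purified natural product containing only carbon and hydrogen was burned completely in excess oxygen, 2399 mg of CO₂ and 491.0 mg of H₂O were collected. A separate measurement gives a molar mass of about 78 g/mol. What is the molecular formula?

C6H6

mol C = 2.399 g CO₂ ÷ 44.009 g/mol = 0.054512 mol
mol H = 2 × 0.4910 g H₂O ÷ 18.015 g/mol = 0.054510 mol
Divide by the smallest (0.054510 mol): C 1.000, H 1.000
Empirical formula: CH
Empirical-formula mass = 13.02 g/mol; 78 ÷ 13.02 ≈ 6, so the molecular formula is C6H6.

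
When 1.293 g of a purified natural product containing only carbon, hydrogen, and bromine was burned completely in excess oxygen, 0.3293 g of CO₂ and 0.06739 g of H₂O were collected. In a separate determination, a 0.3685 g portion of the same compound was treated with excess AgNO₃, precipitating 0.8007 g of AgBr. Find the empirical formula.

mol C = 0.3293 g CO₂ ÷ 44.009 g/mol = 0.0074826 mol
mol H = 2 × 0.06739 g H₂O ÷ 18.015 g/mol = 0.0074815 mol
From the AgBr data: mol Br per gram of compound = (0.8007 ÷ 187.772) ÷ 0.3685 = 0.011572 mol/g, so in the 1.293 g combustion sample mol Br = 0.014962 mol
Divide by the smallest (0.0074815 mol): C 1.000, H 1.000, Br 2.000

CHBr2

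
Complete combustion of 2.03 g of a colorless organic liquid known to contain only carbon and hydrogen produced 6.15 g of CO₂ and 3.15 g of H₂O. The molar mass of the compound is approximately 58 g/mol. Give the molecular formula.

C4H10

mol C = 6.15 g CO₂ ÷ 44.009 g/mol = 0.1397 mol
mol H = 2 × 3.15 g H₂O ÷ 18.015 g/mol = 0.3497 mol
Divide by the smallest (0.1397 mol): C 1.000, H 2.502
Multiplying each by 2 gives whole numbers: C 2.00, H 5.00
Empirical formula: C2H5
Empirical-formula mass = 29.06 g/mol; 58 ÷ 29.06 ≈ 2, so the molecular formula is C4H10.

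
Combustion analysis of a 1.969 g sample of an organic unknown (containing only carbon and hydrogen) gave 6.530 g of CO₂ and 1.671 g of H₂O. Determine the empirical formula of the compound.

mol C = 6.530 g CO₂ ÷ 44.009 g/mol = 0.14838 mol
mol H = 2 × 1.671 g H₂O ÷ 18.015 g/mol = 0.18551 mol
Divide by the smallest (0.14838 mol): C 1.000, H 1.250
Multiplying each by 4 gives whole numbers: C 4.00, H 5.00

C4H5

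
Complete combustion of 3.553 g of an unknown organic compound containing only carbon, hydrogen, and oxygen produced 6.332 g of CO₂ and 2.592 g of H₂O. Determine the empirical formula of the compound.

mol C = 6.332 g CO₂ ÷ 44.009 g/mol = 0.14388 mol
mol H = 2 × 2.592 g H₂O ÷ 18.015 g/mol = 0.28776 mol
mass O = 3.553 − (1.7281 + 0.29006) = 1.5348 g → mol O = 1.5348 ÷ 15.999 = 0.095931 mol
Divide by the smallest (0.095931 mol): C 1.500, H 3.000, O 1.000
Multiplying each by 2 gives whole numbers: C 3.00, H 6.00, O 2.00

C3H6O2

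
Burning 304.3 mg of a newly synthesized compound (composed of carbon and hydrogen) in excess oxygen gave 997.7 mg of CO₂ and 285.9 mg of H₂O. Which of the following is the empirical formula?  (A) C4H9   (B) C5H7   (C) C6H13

mol C = 0.9977 g CO₂ ÷ 44.009 g/mol = 0.022670 mol
mol H = 2 × 0.2859 g H₂O ÷ 18.015 g/mol = 0.031740 mol
Divide by the smallest (0.022670 mol): C 1.000, H 1.400
Multiplying each by 5 gives whole numbers: C 5.00, H 7.00

(B) C5H7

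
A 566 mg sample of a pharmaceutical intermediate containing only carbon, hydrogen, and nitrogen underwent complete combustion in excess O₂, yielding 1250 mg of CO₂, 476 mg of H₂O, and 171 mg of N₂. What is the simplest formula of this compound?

C7H13N3

mol C = 1.25 g CO₂ ÷ 44.009 g/mol = 0.02840 mol
mol H = 2 × 0.476 g H₂O ÷ 18.015 g/mol = 0.05284 mol
mol N = 2 × 0.171 g N₂ ÷ 28.014 g/mol = 0.01221 mol
Divide by the smallest (0.01221 mol): C 2.327, H 4.329, N 1.000
Multiplying each by 3 gives whole numbers: C 6.98, H 12.99, N 3.00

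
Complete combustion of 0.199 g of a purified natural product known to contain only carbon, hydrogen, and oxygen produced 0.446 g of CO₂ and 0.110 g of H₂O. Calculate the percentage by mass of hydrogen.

mol C = 0.446 g CO₂ ÷ 44.009 g/mol = 0.01013 mol
mol H = 2 × 0.110 g H₂O ÷ 18.015 g/mol = 0.01221 mol
mass O = 0.199 − (0.1217 + 0.01231) = 0.06497 g → mol O = 0.06497 ÷ 15.999 = 0.004061 mol
mass % H = 0.01231 g ÷ 0.199 g × 100%

6.2%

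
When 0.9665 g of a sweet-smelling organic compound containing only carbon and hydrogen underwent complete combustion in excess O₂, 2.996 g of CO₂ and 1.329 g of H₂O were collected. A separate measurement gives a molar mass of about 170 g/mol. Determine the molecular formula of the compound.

mol C = 2.996 g CO₂ ÷ 44.009 g/mol = 0.068077 mol
mol H = 2 × 1.329 g H₂O ÷ 18.015 g/mol = 0.14754 mol
Divide by the smallest (0.068077 mol): C 1.000, H 2.167
Multiplying each by 6 gives whole numbers: C 6.00, H 13.00
Empirical formula: C6H13
Empirical-formula mass = 85.17 g/mol; 170 ÷ 85.17 ≈ 2, so the molecular formula is C12H26.

C12H26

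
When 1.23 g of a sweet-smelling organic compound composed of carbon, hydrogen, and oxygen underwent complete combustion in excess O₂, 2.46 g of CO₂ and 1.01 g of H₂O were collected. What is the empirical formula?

mol C = 2.46 g CO₂ ÷ 44.009 g/mol = 0.05590 mol
mol H = 2 × 1.01 g H₂O ÷ 18.015 g/mol = 0.1121 mol
mass O = 1.23 − (0.6714 + 0.1130) = 0.4456 g → mol O = 0.4456 ÷ 15.999 = 0.02785 mol
Divide by the smallest (0.02785 mol): C 2.007, H 4.026, O 1.000

C2H4O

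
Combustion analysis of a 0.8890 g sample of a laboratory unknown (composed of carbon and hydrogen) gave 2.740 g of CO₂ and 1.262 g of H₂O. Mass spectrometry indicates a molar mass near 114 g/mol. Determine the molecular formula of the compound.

mol C = 2.740 g CO₂ ÷ 44.009 g/mol = 0.062260 mol
mol H = 2 × 1.262 g H₂O ÷ 18.015 g/mol = 0.14011 mol
Divide by the smallest (0.062260 mol): C 1.000, H 2.250
Multiplying each by 4 gives whole numbers: C 4.00, H 9.00
Empirical formula: C4H9
Empirical-formula mass = 57.12 g/mol; 114 ÷ 57.12 ≈ 2, so the molecular formula is C8H18.

C8H18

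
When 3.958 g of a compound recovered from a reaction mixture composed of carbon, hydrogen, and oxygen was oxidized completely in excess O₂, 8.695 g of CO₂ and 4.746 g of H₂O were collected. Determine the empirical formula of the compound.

C3H8O

mol C = 8.695 g CO₂ ÷ 44.009 g/mol = 0.19757 mol
mol H = 2 × 4.746 g H₂O ÷ 18.015 g/mol = 0.52689 mol
mass O = 3.958 − (2.3731 + 0.53111) = 1.0538 g → mol O = 1.0538 ÷ 15.999 = 0.065869 mol
Divide by the smallest (0.065869 mol): C 2.999, H 7.999, O 1.000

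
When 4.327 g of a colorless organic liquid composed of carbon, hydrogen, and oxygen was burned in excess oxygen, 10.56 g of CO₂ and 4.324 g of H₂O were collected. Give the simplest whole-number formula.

C4H8O

mol C = 10.56 g CO₂ ÷ 44.009 g/mol = 0.23995 mol
mol H = 2 × 4.324 g H₂O ÷ 18.015 g/mol = 0.48004 mol
mass O = 4.327 − (2.8821 + 0.48388) = 0.96106 g → mol O = 0.96106 ÷ 15.999 = 0.060070 mol
Divide by the smallest (0.060070 mol): C 3.995, H 7.991, O 1.000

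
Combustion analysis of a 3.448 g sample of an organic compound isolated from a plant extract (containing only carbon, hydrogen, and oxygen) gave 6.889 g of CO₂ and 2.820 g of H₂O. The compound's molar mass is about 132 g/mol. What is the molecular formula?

mol C = 6.889 g CO₂ ÷ 44.009 g/mol = 0.15654 mol
mol H = 2 × 2.820 g H₂O ÷ 18.015 g/mol = 0.31307 mol
mass O = 3.448 − (1.8802 + 0.31558) = 1.2523 g → mol O = 1.2523 ÷ 15.999 = 0.078272 mol
Divide by the smallest (0.078272 mol): C 2.000, H 4.000, O 1.000
Empirical formula: C2H4O
Empirical-formula mass = 44.05 g/mol; 132 ÷ 44.05 ≈ 3, so the molecular formula is C6H12O3.

C6H12O3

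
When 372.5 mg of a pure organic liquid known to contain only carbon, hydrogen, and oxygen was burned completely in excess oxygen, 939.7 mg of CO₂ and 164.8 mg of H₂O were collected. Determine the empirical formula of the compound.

C7H6O2

mol C = 0.9397 g CO₂ ÷ 44.009 g/mol = 0.021352 mol
mol H = 2 × 0.1648 g H₂O ÷ 18.015 g/mol = 0.018296 mol
mass O = 0.3725 − (0.25646 + 0.018442) = 0.097593 g → mol O = 0.097593 ÷ 15.999 = 0.0061000 mol
Divide by the smallest (0.0061000 mol): C 3.500, H 2.999, O 1.000
Multiplying each by 2 gives whole numbers: C 7.00, H 6.00, O 2.00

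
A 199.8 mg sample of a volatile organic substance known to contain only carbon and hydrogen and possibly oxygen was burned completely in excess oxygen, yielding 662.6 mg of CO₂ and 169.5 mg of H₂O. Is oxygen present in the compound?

no

mol C = 0.6626 g CO₂ ÷ 44.009 g/mol = 0.015056 mol
mol H = 2 × 0.1695 g H₂O ÷ 18.015 g/mol = 0.018818 mol
C and H together account for 0.19981 g — essentially the entire 0.1998 g sample — so the compound contains no oxygen.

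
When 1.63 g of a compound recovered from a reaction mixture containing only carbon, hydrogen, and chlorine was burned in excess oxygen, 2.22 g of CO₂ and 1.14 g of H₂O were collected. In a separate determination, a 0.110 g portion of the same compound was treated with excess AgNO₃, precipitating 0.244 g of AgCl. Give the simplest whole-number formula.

C2H5Cl

mol C = 2.22 g CO₂ ÷ 44.009 g/mol = 0.05044 mol
mol H = 2 × 1.14 g H₂O ÷ 18.015 g/mol = 0.1266 mol
From the AgCl data: mol Cl per gram of compound = (0.244 ÷ 143.318) ÷ 0.110 = 0.01548 mol/g, so in the 1.63 g combustion sample mol Cl = 0.02523 mol
Divide by the smallest (0.02523 mol): C 2.000, H 5.017, Cl 1.000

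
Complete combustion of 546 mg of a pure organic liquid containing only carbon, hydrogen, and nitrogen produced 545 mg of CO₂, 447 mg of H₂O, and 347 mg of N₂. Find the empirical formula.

mol C = 0.545 g CO₂ ÷ 44.009 g/mol = 0.01238 mol
mol H = 2 × 0.447 g H₂O ÷ 18.015 g/mol = 0.04963 mol
mol N = 2 × 0.347 g N₂ ÷ 28.014 g/mol = 0.02477 mol
Divide by the smallest (0.01238 mol): C 1.000, H 4.007, N 2.000

CH4N2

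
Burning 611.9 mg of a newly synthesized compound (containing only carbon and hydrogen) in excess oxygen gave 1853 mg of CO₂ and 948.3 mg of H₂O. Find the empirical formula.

C2H5

mol C = 1.853 g CO₂ ÷ 44.009 g/mol = 0.042105 mol
mol H = 2 × 0.9483 g H₂O ÷ 18.015 g/mol = 0.10528 mol
Divide by the smallest (0.042105 mol): C 1.000, H 2.500
Multiplying each by 2 gives whole numbers: C 2.00, H 5.00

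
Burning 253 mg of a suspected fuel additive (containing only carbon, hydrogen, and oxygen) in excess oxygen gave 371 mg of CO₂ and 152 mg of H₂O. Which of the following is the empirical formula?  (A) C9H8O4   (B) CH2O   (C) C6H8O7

mol C = 0.371 g CO₂ ÷ 44.009 g/mol = 0.008430 mol
mol H = 2 × 0.152 g H₂O ÷ 18.015 g/mol = 0.01687 mol
mass O = 0.253 − (0.1013 + 0.01701) = 0.1347 g → mol O = 0.1347 ÷ 15.999 = 0.008422 mol
Divide by the smallest (0.008422 mol): C 1.001, H 2.004, O 1.000

(B) CH2O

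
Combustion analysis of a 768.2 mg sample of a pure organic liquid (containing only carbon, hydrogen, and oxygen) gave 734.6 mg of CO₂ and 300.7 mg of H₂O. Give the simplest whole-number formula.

mol C = 0.7346 g CO₂ ÷ 44.009 g/mol = 0.016692 mol
mol H = 2 × 0.3007 g H₂O ÷ 18.015 g/mol = 0.033383 mol
mass O = 0.7682 − (0.20049 + 0.033650) = 0.53406 g → mol O = 0.53406 ÷ 15.999 = 0.033381 mol
Divide by the smallest (0.016692 mol): C 1.000, H 2.000, O 2.000

CH2O2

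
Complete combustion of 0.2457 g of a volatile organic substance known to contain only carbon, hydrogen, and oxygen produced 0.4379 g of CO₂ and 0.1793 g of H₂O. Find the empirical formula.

C3H6O2

mol C = 0.4379 g CO₂ ÷ 44.009 g/mol = 0.0099502 mol
mol H = 2 × 0.1793 g H₂O ÷ 18.015 g/mol = 0.019906 mol
mass O = 0.2457 − (0.11951 + 0.020065) = 0.10612 g → mol O = 0.10612 ÷ 15.999 = 0.0066331 mol
Divide by the smallest (0.0066331 mol): C 1.500, H 3.001, O 1.000
Multiplying each by 2 gives whole numbers: C 3.00, H 6.00, O 2.00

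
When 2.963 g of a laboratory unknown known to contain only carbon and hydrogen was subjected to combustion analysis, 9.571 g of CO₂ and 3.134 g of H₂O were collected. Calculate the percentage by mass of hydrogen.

11.84%

mol C = 9.571 g CO₂ ÷ 44.009 g/mol = 0.21748 mol
mol H = 2 × 3.134 g H₂O ÷ 18.015 g/mol = 0.34793 mol
mass % H = 0.35072 g ÷ 2.963 g × 100%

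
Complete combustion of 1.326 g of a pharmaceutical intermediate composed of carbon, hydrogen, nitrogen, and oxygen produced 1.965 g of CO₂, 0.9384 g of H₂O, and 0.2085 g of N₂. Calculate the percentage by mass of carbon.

mol C = 1.965 g CO₂ ÷ 44.009 g/mol = 0.044650 mol
mol H = 2 × 0.9384 g H₂O ÷ 18.015 g/mol = 0.10418 mol
mol N = 2 × 0.2085 g N₂ ÷ 28.014 g/mol = 0.014885 mol
mass O = 1.326 − (0.53629 + 0.10501 + 0.20850) = 0.47620 g → mol O = 0.47620 ÷ 15.999 = 0.029764 mol
mass % C = 0.53629 g ÷ 1.326 g × 100%

40.44%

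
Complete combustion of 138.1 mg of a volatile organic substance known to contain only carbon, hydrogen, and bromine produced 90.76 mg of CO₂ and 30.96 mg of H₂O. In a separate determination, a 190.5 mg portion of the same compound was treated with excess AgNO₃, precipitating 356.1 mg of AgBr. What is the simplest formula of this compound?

mol C = 0.09076 g CO₂ ÷ 44.009 g/mol = 0.0020623 mol
mol H = 2 × 0.03096 g H₂O ÷ 18.015 g/mol = 0.0034371 mol
From the AgBr data: mol Br per gram of compound = (0.3561 ÷ 187.772) ÷ 0.1905 = 0.0099551 mol/g, so in the 0.1381 g combustion sample mol Br = 0.0013748 mol
Divide by the smallest (0.0013748 mol): C 1.500, H 2.500, Br 1.000
Multiplying each by 2 gives whole numbers: C 3.00, H 5.00, Br 2.00

C3H5Br2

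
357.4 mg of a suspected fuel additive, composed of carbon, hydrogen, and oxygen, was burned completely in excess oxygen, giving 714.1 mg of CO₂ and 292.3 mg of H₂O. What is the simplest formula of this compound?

C2H4O

mol C = 0.7141 g CO₂ ÷ 44.009 g/mol = 0.016226 mol
mol H = 2 × 0.2923 g H₂O ÷ 18.015 g/mol = 0.032451 mol
mass O = 0.3574 − (0.19489 + 0.032710) = 0.12980 g → mol O = 0.12980 ÷ 15.999 = 0.0081128 mol
Divide by the smallest (0.0081128 mol): C 2.000, H 4.000, O 1.000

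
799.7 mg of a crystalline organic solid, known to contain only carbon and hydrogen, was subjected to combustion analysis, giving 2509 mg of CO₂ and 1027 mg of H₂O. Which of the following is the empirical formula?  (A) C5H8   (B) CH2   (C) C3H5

mol C = 2.509 g CO₂ ÷ 44.009 g/mol = 0.057011 mol
mol H = 2 × 1.027 g H₂O ÷ 18.015 g/mol = 0.11402 mol
Divide by the smallest (0.057011 mol): C 1.000, H 2.000

(B) CH2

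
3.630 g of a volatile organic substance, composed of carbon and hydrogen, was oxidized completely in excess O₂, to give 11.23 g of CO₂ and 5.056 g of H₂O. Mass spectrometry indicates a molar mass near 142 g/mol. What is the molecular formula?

C10H22

mol C = 11.23 g CO₂ ÷ 44.009 g/mol = 0.25518 mol
mol H = 2 × 5.056 g H₂O ÷ 18.015 g/mol = 0.56131 mol
Divide by the smallest (0.25518 mol): C 1.000, H 2.200
Multiplying each by 5 gives whole numbers: C 5.00, H 11.00
Empirical formula: C5H11
Empirical-formula mass = 71.14 g/mol; 142 ÷ 71.14 ≈ 2, so the molecular formula is C10H22.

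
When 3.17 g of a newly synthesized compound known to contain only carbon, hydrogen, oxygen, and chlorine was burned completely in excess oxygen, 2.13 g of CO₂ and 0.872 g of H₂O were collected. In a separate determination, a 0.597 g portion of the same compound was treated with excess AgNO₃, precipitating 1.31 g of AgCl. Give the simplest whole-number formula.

mol C = 2.13 g CO₂ ÷ 44.009 g/mol = 0.04840 mol
mol H = 2 × 0.872 g H₂O ÷ 18.015 g/mol = 0.09681 mol
From the AgCl data: mol Cl per gram of compound = (1.31 ÷ 143.318) ÷ 0.597 = 0.01531 mol/g, so in the 3.17 g combustion sample mol Cl = 0.04854 mol
mass O = 3.17 − (0.5813 + 0.09758 + 1.721) = 0.7705 g → mol O = 0.7705 ÷ 15.999 = 0.04816 mol
Divide by the smallest (0.04816 mol): C 1.005, H 2.010, Cl 1.008, O 1.000

CH2ClO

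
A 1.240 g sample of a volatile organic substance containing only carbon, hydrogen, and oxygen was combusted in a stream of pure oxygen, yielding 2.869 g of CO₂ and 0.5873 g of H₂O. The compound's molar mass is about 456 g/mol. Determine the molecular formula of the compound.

C24H24O9

mol C = 2.869 g CO₂ ÷ 44.009 g/mol = 0.065191 mol
mol H = 2 × 0.5873 g H₂O ÷ 18.015 g/mol = 0.065201 mol
mass O = 1.240 − (0.78301 + 0.065723) = 0.39127 g → mol O = 0.39127 ÷ 15.999 = 0.024456 mol
Divide by the smallest (0.024456 mol): C 2.666, H 2.666, O 1.000
Multiplying each by 3 gives whole numbers: C 8.00, H 8.00, O 3.00
Empirical formula: C8H8O3
Empirical-formula mass = 152.15 g/mol; 456 ÷ 152.15 ≈ 3, so the molecular formula is C24H24O9.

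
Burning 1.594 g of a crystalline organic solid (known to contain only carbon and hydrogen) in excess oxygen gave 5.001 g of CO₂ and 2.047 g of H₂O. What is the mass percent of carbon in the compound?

mol C = 5.001 g CO₂ ÷ 44.009 g/mol = 0.11364 mol
mol H = 2 × 2.047 g H₂O ÷ 18.015 g/mol = 0.22726 mol
mass % C = 1.3649 g ÷ 1.594 g × 100%

85.63%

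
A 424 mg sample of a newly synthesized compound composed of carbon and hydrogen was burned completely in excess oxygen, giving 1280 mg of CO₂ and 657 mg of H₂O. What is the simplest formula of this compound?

mol C = 1.28 g CO₂ ÷ 44.009 g/mol = 0.02908 mol
mol H = 2 × 0.657 g H₂O ÷ 18.015 g/mol = 0.07294 mol
Divide by the smallest (0.02908 mol): C 1.000, H 2.508
Multiplying each by 2 gives whole numbers: C 2.00, H 5.02

C2H5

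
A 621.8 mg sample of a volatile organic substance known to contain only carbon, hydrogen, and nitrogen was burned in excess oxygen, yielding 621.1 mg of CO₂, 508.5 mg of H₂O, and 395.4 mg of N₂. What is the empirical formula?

mol C = 0.6211 g CO₂ ÷ 44.009 g/mol = 0.014113 mol
mol H = 2 × 0.5085 g H₂O ÷ 18.015 g/mol = 0.056453 mol
mol N = 2 × 0.3954 g N₂ ÷ 28.014 g/mol = 0.028229 mol
Divide by the smallest (0.014113 mol): C 1.000, H 4.000, N 2.000

CH4N2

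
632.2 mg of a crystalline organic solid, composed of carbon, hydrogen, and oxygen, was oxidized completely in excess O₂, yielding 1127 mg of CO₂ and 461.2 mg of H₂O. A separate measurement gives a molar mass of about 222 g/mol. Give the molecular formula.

mol C = 1.127 g CO₂ ÷ 44.009 g/mol = 0.025608 mol
mol H = 2 × 0.4612 g H₂O ÷ 18.015 g/mol = 0.051202 mol
mass O = 0.6322 − (0.30758 + 0.051611) = 0.27301 g → mol O = 0.27301 ÷ 15.999 = 0.017064 mol
Divide by the smallest (0.017064 mol): C 1.501, H 3.001, O 1.000
Multiplying each by 2 gives whole numbers: C 3.00, H 6.00, O 2.00
Empirical formula: C3H6O2
Empirical-formula mass = 74.08 g/mol; 222 ÷ 74.08 ≈ 3, so the molecular formula is C9H18O6.

C9H18O6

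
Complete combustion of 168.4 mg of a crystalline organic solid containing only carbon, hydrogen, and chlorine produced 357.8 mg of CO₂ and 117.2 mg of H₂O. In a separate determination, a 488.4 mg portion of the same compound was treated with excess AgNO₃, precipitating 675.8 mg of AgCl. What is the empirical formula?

mol C = 0.3578 g CO₂ ÷ 44.009 g/mol = 0.0081302 mol
mol H = 2 × 0.1172 g H₂O ÷ 18.015 g/mol = 0.013011 mol
From the AgCl data: mol Cl per gram of compound = (0.6758 ÷ 143.318) ÷ 0.4884 = 0.0096548 mol/g, so in the 0.1684 g combustion sample mol Cl = 0.0016259 mol
Divide by the smallest (0.0016259 mol): C 5.001, H 8.003, Cl 1.000

C5H8Cl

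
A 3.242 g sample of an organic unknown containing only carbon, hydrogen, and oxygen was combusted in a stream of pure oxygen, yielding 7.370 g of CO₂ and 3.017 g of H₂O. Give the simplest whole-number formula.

mol C = 7.370 g CO₂ ÷ 44.009 g/mol = 0.16747 mol
mol H = 2 × 3.017 g H₂O ÷ 18.015 g/mol = 0.33494 mol
mass O = 3.242 − (2.0114 + 0.33762) = 0.89295 g → mol O = 0.89295 ÷ 15.999 = 0.055813 mol
Divide by the smallest (0.055813 mol): C 3.000, H 6.001, O 1.000

C3H6O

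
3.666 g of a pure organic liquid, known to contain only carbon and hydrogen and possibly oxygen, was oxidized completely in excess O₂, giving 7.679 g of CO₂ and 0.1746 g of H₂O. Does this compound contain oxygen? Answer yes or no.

yes

mol C = 7.679 g CO₂ ÷ 44.009 g/mol = 0.17449 mol
mol H = 2 × 0.1746 g H₂O ÷ 18.015 g/mol = 0.019384 mol
C and H account for only 2.1153 g of the 3.666 g sample; the remaining 1.5507 g must be oxygen.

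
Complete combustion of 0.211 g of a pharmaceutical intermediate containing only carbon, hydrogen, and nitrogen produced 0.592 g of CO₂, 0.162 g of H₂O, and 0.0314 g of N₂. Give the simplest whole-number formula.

mol C = 0.592 g CO₂ ÷ 44.009 g/mol = 0.01345 mol
mol H = 2 × 0.162 g H₂O ÷ 18.015 g/mol = 0.01799 mol
mol N = 2 × 0.0314 g N₂ ÷ 28.014 g/mol = 0.002242 mol
Divide by the smallest (0.002242 mol): C 6.001, H 8.023, N 1.000

C6H8N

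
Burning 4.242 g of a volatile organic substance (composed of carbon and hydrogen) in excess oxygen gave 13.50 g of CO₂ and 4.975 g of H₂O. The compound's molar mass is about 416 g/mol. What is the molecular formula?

mol C = 13.50 g CO₂ ÷ 44.009 g/mol = 0.30676 mol
mol H = 2 × 4.975 g H₂O ÷ 18.015 g/mol = 0.55232 mol
Divide by the smallest (0.30676 mol): C 1.000, H 1.801
Multiplying each by 5 gives whole numbers: C 5.00, H 9.00
Empirical formula: C5H9
Empirical-formula mass = 69.13 g/mol; 416 ÷ 69.13 ≈ 6, so the molecular formula is C30H54.

C30H54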